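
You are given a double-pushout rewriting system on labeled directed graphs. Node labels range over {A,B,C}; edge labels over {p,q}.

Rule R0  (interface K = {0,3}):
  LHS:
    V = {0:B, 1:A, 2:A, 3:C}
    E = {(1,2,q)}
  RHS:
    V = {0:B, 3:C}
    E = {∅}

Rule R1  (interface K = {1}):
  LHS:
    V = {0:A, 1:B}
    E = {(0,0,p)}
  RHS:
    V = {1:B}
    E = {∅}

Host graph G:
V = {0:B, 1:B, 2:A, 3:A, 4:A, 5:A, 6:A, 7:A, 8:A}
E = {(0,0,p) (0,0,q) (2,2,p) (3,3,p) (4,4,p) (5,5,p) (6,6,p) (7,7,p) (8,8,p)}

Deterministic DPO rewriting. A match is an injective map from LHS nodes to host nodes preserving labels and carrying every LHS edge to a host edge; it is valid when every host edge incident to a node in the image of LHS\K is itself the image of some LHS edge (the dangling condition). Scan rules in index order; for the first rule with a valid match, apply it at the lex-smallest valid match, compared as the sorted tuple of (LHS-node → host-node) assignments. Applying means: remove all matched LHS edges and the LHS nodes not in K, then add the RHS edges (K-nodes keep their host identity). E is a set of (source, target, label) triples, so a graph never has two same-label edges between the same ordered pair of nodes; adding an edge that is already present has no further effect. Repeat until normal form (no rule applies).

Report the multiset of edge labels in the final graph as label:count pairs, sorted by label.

Answer: p:1 q:1

Derivation:
start.  V:9 E:9  edges: 0-p->0 0-q->0 2-p->2 3-p->3 4-p->4 5-p->5 6-p->6 7-p->7 8-p->8
1. fire R1 via {0↦2, 1↦0}  →  V:8 E:8  edges: 0-p->0 0-q->0 3-p->3 4-p->4 5-p->5 6-p->6 7-p->7 8-p->8
2. fire R1 via {0↦3, 1↦0}  →  V:7 E:7  edges: 0-p->0 0-q->0 4-p->4 5-p->5 6-p->6 7-p->7 8-p->8
3. fire R1 via {0↦4, 1↦0}  →  V:6 E:6  edges: 0-p->0 0-q->0 5-p->5 6-p->6 7-p->7 8-p->8
4. fire R1 via {0↦5, 1↦0}  →  V:5 E:5  edges: 0-p->0 0-q->0 6-p->6 7-p->7 8-p->8
5. fire R1 via {0↦6, 1↦0}  →  V:4 E:4  edges: 0-p->0 0-q->0 7-p->7 8-p->8
6. fire R1 via {0↦7, 1↦0}  →  V:3 E:3  edges: 0-p->0 0-q->0 8-p->8
7. fire R1 via {0↦8, 1↦0}  →  V:2 E:2  edges: 0-p->0 0-q->0
normal form: no rule applies after step 7
NF edges: [(0, 0, 'p'), (0, 0, 'q')]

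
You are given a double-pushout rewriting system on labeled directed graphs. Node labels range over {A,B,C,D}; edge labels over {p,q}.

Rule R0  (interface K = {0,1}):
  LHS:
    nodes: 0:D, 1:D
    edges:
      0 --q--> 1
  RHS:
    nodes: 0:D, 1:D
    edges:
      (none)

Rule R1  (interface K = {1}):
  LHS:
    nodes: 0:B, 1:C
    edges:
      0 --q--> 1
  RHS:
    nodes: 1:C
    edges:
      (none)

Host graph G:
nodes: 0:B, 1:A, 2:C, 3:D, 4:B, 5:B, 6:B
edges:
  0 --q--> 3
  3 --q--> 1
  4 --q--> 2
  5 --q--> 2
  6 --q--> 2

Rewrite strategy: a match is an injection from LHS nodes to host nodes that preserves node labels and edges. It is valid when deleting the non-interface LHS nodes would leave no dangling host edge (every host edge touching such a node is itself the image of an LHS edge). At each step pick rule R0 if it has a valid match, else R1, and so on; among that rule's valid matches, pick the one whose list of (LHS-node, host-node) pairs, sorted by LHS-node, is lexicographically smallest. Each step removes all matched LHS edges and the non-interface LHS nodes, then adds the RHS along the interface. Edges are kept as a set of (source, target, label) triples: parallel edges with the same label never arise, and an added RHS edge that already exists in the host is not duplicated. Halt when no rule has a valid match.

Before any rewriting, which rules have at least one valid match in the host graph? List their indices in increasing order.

Answer: [R1]

Rewrite trace:
R0: no valid match — LHS pattern not found
R1: 3 valid matches — {0↦4, 1↦2}, {0↦5, 1↦2}, {0↦6, 1↦2}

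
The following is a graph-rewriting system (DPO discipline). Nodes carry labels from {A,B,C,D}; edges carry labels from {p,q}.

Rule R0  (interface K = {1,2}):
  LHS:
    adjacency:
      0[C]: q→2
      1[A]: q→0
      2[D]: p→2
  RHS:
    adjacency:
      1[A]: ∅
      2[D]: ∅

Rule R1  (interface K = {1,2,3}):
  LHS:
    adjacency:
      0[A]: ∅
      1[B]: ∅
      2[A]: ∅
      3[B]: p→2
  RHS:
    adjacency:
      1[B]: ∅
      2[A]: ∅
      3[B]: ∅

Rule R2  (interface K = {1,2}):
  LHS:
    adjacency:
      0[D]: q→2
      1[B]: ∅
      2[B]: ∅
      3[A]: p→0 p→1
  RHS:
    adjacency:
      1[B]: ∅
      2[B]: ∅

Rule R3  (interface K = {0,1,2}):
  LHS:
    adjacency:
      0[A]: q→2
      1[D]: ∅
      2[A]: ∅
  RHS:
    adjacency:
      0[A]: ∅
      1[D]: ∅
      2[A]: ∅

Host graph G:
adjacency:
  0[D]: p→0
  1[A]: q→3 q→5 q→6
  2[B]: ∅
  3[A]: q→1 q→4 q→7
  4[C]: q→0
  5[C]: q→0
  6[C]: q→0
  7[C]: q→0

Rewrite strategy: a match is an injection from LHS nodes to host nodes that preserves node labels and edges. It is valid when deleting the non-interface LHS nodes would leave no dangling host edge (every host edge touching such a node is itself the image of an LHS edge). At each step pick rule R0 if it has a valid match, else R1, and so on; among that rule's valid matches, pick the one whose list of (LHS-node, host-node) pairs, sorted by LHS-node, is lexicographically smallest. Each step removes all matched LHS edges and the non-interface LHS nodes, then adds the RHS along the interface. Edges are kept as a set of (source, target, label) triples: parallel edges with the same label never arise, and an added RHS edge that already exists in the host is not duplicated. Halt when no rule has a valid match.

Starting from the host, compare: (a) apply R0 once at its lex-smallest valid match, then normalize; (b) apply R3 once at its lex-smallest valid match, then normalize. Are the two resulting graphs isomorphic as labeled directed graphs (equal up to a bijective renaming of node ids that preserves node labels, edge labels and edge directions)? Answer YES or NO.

branch R0-first: apply at {0↦4, 1↦3, 2↦0} → |E|=8, then 2 more step(s) → NF |V|=7 |E|=6 V={0:D, 1:A, 2:B, 3:A, 5:C, 6:C, 7:C} E=1-q->5 1-q->6 3-q->7 5-q->0 6-q->0 7-q->0
branch R3-first: apply at {0↦1, 1↦0, 2↦3} → |E|=10, then 2 more step(s) → NF |V|=7 |E|=6 V={0:D, 1:A, 2:B, 3:A, 5:C, 6:C, 7:C} E=1-q->5 1-q->6 3-q->7 5-q->0 6-q->0 7-q->0
graphs isomorphic (equal up to label-preserving node renaming)

Answer: YES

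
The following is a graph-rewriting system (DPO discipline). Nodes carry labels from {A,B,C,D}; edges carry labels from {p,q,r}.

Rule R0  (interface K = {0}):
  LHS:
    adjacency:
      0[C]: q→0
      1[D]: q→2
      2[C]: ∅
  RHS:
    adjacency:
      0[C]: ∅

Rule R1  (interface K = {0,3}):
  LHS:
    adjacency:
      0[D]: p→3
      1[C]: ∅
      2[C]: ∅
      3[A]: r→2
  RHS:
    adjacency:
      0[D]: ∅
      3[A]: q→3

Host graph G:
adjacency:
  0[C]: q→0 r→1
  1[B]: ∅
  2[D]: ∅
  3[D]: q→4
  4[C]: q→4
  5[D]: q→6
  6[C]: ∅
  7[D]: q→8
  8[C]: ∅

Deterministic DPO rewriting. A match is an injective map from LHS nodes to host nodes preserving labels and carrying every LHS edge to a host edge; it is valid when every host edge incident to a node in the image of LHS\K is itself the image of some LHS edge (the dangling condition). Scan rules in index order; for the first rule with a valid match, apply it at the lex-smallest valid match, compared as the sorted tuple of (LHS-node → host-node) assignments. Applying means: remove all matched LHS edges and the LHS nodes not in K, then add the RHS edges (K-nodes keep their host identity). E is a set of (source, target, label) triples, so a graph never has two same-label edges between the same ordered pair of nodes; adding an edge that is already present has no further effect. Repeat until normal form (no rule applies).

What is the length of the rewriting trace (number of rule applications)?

start.  V:9 E:6  edges: 0-q->0 0-r->1 3-q->4 4-q->4 5-q->6 7-q->8
1. fire R0 via {0↦0, 1↦5, 2↦6}  →  V:7 E:4  edges: 0-r->1 3-q->4 4-q->4 7-q->8
2. fire R0 via {0↦4, 1↦7, 2↦8}  →  V:5 E:2  edges: 0-r->1 3-q->4
final graph: no rule applies after step 2

Answer: 2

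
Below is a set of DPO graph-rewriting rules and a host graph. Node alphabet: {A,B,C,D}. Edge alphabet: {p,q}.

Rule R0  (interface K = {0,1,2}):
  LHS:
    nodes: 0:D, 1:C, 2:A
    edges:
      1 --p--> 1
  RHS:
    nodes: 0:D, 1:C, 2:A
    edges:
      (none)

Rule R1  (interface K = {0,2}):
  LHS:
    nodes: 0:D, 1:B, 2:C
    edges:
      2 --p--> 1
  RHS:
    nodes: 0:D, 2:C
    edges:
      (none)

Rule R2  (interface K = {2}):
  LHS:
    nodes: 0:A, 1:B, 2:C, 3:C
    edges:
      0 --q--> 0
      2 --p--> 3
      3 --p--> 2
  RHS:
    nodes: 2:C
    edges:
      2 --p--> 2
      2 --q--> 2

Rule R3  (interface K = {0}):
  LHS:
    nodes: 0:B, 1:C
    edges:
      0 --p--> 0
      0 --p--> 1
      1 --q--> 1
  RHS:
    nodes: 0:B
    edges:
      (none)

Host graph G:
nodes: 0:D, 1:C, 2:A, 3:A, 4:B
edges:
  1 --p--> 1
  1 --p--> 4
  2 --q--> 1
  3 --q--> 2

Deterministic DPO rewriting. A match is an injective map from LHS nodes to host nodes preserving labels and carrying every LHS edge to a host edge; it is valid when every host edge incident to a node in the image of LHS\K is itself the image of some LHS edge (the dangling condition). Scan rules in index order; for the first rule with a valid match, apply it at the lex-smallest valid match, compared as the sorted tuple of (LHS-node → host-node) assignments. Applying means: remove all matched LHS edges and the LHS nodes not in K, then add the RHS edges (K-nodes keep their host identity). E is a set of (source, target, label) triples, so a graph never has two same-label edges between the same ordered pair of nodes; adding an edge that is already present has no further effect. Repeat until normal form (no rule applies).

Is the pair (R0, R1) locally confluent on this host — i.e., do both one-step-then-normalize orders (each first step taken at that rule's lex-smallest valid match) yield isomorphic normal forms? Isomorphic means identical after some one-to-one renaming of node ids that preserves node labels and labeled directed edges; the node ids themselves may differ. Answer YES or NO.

Answer: YES

Derivation:
branch R0-first: apply at {0↦0, 1↦1, 2↦2} → |E|=3, then 1 more step(s) → NF |V|=4 |E|=2 V={0:D, 1:C, 2:A, 3:A} E=2-q->1 3-q->2
branch R1-first: apply at {0↦0, 1↦4, 2↦1} → |E|=3, then 1 more step(s) → NF |V|=4 |E|=2 V={0:D, 1:C, 2:A, 3:A} E=2-q->1 3-q->2
graphs isomorphic (equal up to label-preserving node renaming)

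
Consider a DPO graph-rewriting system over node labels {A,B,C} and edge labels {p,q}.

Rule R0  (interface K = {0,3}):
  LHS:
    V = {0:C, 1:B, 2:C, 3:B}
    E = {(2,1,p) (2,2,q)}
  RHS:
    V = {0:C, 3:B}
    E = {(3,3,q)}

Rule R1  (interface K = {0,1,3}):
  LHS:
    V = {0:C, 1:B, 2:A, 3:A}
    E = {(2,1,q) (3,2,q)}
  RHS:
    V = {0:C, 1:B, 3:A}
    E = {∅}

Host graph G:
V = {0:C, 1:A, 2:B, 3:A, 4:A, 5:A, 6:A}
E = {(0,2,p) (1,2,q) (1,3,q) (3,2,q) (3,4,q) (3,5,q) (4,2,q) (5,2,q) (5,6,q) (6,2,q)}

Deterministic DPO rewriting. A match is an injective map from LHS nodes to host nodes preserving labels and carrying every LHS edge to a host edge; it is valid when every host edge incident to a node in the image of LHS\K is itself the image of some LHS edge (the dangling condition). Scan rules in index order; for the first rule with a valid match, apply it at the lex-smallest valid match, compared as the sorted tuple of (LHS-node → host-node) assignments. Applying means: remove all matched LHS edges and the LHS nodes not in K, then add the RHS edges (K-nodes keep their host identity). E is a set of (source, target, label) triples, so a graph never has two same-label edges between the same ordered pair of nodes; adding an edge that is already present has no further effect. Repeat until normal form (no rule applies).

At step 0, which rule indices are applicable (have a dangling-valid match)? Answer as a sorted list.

Answer: [R1]

Rewrite trace:
R0: no valid match — LHS pattern not found
R1: 2 valid matches — {0↦0, 1↦2, 2↦4, 3↦3}, {0↦0, 1↦2, 2↦6, 3↦5}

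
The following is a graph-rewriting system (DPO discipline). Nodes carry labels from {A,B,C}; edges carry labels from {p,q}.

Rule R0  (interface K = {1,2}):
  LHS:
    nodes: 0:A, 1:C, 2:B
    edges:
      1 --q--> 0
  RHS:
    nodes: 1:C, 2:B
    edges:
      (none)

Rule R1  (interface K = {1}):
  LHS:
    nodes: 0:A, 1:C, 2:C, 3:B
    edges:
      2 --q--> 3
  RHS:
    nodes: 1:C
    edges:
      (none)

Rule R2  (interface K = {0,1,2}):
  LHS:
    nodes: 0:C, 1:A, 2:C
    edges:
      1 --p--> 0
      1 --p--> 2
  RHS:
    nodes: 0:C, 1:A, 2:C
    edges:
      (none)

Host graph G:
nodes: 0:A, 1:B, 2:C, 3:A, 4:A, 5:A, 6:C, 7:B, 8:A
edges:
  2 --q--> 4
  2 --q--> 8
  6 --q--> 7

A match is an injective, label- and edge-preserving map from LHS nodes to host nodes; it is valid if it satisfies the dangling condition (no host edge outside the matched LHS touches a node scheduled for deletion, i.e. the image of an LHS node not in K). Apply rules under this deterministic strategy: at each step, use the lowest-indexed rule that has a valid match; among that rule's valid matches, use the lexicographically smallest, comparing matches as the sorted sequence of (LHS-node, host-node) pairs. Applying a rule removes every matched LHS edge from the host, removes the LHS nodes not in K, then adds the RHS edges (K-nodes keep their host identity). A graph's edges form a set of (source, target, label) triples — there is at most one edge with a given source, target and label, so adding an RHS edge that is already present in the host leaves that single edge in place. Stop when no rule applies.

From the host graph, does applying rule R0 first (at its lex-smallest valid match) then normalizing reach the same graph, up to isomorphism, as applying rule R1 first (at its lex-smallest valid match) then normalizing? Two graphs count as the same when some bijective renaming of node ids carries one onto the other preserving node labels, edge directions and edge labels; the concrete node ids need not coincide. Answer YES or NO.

branch R0-first: apply at {0↦4, 1↦2, 2↦1} → |E|=2, then 2 more step(s) → NF |V|=4 |E|=0 V={1:B, 2:C, 3:A, 5:A} E=∅
branch R1-first: apply at {0↦0, 1↦2, 2↦6, 3↦7} → |E|=2, then 2 more step(s) → NF |V|=4 |E|=0 V={1:B, 2:C, 3:A, 5:A} E=∅
graphs isomorphic (equal up to label-preserving node renaming)

Answer: YES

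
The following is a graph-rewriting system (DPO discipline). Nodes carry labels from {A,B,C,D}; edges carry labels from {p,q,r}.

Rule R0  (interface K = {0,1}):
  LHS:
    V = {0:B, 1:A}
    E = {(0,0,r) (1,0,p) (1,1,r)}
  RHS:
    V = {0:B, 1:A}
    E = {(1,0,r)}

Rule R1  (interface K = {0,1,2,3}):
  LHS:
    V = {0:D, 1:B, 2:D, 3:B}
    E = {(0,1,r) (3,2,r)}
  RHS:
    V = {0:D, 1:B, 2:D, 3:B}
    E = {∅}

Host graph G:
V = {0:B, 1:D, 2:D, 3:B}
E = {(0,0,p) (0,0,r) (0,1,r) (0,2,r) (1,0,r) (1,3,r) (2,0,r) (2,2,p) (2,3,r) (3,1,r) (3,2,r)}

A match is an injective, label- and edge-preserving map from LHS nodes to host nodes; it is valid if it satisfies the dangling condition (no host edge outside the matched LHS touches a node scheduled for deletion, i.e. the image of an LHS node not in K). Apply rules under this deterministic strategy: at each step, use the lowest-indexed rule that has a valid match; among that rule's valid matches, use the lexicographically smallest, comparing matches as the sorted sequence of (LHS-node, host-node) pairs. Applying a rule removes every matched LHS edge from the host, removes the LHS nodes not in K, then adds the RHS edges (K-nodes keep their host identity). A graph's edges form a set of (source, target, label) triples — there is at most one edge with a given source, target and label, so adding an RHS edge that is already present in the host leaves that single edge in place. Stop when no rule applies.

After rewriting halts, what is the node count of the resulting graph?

initial: |V|=4 |E|=11  E = 0-p->0 0-r->0 0-r->1 0-r->2 1-r->0 1-r->3 2-r->0 2-p->2 2-r->3 3-r->1 3-r->2
step 1: apply R1 at {0↦1, 1↦0, 2↦2, 3↦3}  → |V|=4 |E|=9  E = 0-p->0 0-r->0 0-r->1 0-r->2 1-r->3 2-r->0 2-p->2 2-r->3 3-r->1
step 2: apply R1 at {0↦1, 1↦3, 2↦2, 3↦0}  → |V|=4 |E|=7  E = 0-p->0 0-r->0 0-r->1 2-r->0 2-p->2 2-r->3 3-r->1
step 3: apply R1 at {0↦2, 1↦0, 2↦1, 3↦3}  → |V|=4 |E|=5  E = 0-p->0 0-r->0 0-r->1 2-p->2 2-r->3
step 4: apply R1 at {0↦2, 1↦3, 2↦1, 3↦0}  → |V|=4 |E|=3  E = 0-p->0 0-r->0 2-p->2
final graph: no rule applies after step 4
NF nodes: {0:B, 1:D, 2:D, 3:B}

Answer: 4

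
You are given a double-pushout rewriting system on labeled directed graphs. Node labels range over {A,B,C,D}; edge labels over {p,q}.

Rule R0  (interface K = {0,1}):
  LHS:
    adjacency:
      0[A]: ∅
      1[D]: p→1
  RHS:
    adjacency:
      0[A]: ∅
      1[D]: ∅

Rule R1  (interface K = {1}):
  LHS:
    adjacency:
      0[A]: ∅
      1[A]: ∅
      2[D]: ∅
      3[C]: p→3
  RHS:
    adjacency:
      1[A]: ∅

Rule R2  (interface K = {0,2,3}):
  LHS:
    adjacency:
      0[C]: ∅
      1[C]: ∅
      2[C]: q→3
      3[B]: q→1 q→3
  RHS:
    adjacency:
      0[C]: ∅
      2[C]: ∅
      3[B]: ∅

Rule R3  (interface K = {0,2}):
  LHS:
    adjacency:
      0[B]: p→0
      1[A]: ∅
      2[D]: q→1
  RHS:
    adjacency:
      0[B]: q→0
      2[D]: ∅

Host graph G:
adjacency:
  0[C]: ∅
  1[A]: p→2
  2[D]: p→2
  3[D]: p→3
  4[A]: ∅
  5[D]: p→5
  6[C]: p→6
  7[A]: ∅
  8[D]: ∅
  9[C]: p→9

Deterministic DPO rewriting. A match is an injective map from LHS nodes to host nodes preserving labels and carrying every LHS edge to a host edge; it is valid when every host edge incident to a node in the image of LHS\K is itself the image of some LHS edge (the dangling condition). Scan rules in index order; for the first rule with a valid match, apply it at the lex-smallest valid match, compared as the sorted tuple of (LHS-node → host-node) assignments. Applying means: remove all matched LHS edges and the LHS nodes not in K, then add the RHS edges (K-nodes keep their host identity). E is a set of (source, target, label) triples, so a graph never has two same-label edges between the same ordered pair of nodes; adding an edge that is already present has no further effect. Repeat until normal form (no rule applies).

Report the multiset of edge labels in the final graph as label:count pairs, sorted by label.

Answer: p:1

Derivation:
[0] host  ⇒  10 nodes, 6 edges  {1-p->2 2-p->2 3-p->3 5-p->5 6-p->6 9-p->9}
[1] R0 @ {0↦1, 1↦2}  ⇒  10 nodes, 5 edges  {1-p->2 3-p->3 5-p->5 6-p->6 9-p->9}
[2] R0 @ {0↦1, 1↦3}  ⇒  10 nodes, 4 edges  {1-p->2 5-p->5 6-p->6 9-p->9}
[3] R0 @ {0↦1, 1↦5}  ⇒  10 nodes, 3 edges  {1-p->2 6-p->6 9-p->9}
[4] R1 @ {0↦4, 1↦1, 2↦3, 3↦6}  ⇒  7 nodes, 2 edges  {1-p->2 9-p->9}
[5] R1 @ {0↦7, 1↦1, 2↦5, 3↦9}  ⇒  4 nodes, 1 edges  {1-p->2}
normal form: no rule applies after step 5
NF edges: [(1, 2, 'p')]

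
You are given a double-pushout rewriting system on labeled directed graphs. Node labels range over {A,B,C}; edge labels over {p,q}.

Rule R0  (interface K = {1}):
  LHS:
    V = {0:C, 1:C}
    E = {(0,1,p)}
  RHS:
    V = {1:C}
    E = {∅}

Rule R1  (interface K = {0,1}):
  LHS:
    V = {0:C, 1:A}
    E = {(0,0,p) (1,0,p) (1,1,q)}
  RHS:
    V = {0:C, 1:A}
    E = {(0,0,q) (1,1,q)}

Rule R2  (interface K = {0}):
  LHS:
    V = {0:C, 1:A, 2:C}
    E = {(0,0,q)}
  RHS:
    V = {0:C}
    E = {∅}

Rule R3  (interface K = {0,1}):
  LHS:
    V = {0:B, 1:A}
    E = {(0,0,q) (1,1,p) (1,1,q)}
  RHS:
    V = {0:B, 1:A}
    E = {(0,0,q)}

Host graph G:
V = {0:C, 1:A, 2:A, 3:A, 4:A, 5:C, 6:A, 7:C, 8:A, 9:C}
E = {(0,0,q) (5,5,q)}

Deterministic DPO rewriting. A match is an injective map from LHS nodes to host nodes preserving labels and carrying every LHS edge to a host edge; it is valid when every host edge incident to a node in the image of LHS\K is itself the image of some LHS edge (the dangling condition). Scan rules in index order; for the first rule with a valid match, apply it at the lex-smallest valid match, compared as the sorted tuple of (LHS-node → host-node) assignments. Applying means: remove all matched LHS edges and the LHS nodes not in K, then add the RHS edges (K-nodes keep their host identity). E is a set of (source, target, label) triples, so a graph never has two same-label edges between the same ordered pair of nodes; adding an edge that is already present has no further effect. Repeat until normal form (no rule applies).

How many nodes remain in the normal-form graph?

start.  V:10 E:2  edges: 0-q->0 5-q->5
1. fire R2 via {0↦0, 1↦1, 2↦7}  →  V:8 E:1  edges: 5-q->5
2. fire R2 via {0↦5, 1↦2, 2↦0}  →  V:6 E:0  edges: ∅
normal form: no rule applies after step 2
NF nodes: {3:A, 4:A, 5:C, 6:A, 8:A, 9:C}

Answer: 6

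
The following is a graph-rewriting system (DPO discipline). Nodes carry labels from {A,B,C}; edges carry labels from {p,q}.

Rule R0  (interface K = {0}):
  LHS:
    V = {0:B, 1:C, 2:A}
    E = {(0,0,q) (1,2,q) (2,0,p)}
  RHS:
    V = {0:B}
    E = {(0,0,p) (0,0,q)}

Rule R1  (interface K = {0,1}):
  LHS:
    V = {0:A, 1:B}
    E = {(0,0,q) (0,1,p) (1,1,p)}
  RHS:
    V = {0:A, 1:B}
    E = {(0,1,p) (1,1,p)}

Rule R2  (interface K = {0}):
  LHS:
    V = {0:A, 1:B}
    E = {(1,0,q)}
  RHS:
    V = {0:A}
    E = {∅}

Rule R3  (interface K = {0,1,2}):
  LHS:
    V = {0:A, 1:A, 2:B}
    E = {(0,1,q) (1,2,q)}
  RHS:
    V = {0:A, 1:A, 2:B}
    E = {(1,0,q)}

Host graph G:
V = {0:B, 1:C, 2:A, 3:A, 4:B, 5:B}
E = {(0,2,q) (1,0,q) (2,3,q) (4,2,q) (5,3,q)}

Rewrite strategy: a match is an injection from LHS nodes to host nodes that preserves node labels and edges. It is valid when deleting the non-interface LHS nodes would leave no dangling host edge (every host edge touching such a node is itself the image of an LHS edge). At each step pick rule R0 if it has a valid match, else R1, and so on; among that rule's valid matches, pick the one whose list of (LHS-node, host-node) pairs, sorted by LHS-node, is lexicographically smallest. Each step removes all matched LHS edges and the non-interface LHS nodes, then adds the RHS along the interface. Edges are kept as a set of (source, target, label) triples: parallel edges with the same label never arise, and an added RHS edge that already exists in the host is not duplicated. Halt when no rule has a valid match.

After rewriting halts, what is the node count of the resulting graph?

Answer: 4

Rewrite trace:
start.  V:6 E:5  edges: 0-q->2 1-q->0 2-q->3 4-q->2 5-q->3
1. fire R2 via {0↦2, 1↦4}  →  V:5 E:4  edges: 0-q->2 1-q->0 2-q->3 5-q->3
2. fire R2 via {0↦3, 1↦5}  →  V:4 E:3  edges: 0-q->2 1-q->0 2-q->3
halt: no rule applies after step 2
NF nodes: {0:B, 1:C, 2:A, 3:A}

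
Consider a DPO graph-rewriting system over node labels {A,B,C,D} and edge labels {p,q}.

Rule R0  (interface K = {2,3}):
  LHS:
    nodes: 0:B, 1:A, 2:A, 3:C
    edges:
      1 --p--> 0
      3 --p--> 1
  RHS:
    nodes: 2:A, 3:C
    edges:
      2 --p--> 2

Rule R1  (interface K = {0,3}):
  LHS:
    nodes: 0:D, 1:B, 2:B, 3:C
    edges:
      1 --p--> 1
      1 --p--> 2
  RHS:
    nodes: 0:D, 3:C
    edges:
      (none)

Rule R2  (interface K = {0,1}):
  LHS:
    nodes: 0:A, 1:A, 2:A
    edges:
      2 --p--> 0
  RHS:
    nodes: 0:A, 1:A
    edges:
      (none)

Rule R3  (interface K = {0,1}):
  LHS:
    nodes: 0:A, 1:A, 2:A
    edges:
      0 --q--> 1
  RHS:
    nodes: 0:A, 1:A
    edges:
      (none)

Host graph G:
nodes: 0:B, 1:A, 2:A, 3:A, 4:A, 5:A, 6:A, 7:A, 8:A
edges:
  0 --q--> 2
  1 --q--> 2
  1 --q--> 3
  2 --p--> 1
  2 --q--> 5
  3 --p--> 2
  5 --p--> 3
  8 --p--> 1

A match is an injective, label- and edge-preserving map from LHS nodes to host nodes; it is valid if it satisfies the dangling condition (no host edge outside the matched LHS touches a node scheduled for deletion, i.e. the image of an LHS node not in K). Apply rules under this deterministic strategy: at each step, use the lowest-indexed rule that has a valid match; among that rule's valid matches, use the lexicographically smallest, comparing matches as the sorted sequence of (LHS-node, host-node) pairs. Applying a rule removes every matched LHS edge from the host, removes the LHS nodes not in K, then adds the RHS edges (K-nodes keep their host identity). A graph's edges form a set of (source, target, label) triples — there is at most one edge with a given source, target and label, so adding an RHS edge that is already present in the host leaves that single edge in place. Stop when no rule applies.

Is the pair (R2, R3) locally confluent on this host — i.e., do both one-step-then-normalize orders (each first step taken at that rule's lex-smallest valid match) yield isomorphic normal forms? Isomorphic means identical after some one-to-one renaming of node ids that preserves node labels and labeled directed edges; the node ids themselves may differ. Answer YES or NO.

branch R2-first: apply at {0↦1, 1↦2, 2↦8} → |E|=7, then 5 more step(s) → NF |V|=3 |E|=2 V={0:B, 1:A, 2:A} E=0-q->2 2-p->1
branch R3-first: apply at {0↦1, 1↦2, 2↦4} → |E|=7, then 5 more step(s) → NF |V|=3 |E|=2 V={0:B, 1:A, 2:A} E=0-q->2 2-p->1
graphs isomorphic (equal up to label-preserving node renaming)

Answer: YES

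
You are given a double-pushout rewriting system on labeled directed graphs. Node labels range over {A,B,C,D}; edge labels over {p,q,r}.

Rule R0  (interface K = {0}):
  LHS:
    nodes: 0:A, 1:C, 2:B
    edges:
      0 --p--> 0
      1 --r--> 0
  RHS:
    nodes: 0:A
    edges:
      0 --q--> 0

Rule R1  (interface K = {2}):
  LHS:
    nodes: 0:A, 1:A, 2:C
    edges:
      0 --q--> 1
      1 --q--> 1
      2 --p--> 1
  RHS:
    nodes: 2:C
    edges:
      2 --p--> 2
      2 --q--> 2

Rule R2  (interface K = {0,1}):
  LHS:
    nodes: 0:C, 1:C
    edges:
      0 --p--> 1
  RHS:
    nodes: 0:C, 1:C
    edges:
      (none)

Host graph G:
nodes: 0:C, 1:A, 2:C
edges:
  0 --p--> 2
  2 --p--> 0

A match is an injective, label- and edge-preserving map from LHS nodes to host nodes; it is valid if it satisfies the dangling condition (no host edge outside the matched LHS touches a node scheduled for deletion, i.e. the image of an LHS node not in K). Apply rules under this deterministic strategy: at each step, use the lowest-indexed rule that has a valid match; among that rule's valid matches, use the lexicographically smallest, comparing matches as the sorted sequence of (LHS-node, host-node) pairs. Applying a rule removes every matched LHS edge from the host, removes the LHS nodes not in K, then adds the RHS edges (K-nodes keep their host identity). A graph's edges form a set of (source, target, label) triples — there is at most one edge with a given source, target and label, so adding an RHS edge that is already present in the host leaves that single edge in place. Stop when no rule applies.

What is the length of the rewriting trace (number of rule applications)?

Answer: 2

Rewrite trace:
start.  V:3 E:2  edges: 0-p->2 2-p->0
1. fire R2 via {0↦0, 1↦2}  →  V:3 E:1  edges: 2-p->0
2. fire R2 via {0↦2, 1↦0}  →  V:3 E:0  edges: ∅
final graph: no rule applies after step 2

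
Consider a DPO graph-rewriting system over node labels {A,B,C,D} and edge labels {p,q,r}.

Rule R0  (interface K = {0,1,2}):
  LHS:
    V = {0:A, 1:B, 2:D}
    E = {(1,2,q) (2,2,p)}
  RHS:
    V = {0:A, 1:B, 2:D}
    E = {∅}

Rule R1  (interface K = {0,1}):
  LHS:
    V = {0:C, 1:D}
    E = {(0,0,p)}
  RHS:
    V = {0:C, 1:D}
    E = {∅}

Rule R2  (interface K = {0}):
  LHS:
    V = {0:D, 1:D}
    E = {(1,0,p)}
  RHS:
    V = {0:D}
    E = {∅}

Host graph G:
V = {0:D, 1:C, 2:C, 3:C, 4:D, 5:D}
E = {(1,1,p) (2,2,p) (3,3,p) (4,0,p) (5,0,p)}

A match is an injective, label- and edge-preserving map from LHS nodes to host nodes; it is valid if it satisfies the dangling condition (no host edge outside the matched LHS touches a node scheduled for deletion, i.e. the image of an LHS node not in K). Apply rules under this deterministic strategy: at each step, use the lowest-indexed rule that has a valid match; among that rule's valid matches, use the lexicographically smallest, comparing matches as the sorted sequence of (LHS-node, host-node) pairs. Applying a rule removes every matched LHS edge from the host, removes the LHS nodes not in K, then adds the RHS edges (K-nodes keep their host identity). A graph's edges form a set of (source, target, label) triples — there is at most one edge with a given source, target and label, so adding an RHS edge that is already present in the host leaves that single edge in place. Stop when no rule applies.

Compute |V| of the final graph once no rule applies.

Answer: 4

Steps:
start.  V:6 E:5  edges: 1-p->1 2-p->2 3-p->3 4-p->0 5-p->0
1. fire R1 via {0↦1, 1↦0}  →  V:6 E:4  edges: 2-p->2 3-p->3 4-p->0 5-p->0
2. fire R1 via {0↦2, 1↦0}  →  V:6 E:3  edges: 3-p->3 4-p->0 5-p->0
3. fire R1 via {0↦3, 1↦0}  →  V:6 E:2  edges: 4-p->0 5-p->0
4. fire R2 via {0↦0, 1↦4}  →  V:5 E:1  edges: 5-p->0
5. fire R2 via {0↦0, 1↦5}  →  V:4 E:0  edges: ∅
final graph: no rule applies after step 5
NF nodes: {0:D, 1:C, 2:C, 3:C}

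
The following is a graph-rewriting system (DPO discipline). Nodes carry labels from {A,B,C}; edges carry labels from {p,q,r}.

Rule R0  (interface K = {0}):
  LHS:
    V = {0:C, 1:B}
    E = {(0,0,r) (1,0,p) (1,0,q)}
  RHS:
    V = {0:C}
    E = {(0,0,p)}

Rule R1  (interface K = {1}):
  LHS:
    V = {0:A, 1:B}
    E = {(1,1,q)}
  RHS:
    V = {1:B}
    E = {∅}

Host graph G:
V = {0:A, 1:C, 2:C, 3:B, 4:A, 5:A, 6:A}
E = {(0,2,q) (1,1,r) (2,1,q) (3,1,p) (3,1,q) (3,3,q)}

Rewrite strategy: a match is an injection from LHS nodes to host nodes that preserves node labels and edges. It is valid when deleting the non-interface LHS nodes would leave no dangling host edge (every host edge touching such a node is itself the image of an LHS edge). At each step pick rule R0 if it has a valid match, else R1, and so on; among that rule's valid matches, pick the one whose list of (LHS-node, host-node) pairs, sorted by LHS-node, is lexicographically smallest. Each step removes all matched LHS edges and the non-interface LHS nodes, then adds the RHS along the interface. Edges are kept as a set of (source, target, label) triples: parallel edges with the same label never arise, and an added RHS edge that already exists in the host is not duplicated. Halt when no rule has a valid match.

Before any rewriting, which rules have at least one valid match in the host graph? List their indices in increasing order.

Answer: [R1]

Rewrite trace:
R0: no valid match — 1 raw match, all fail dangling condition
R1: 3 valid matches — {0↦4, 1↦3}, {0↦5, 1↦3}, {0↦6, 1↦3}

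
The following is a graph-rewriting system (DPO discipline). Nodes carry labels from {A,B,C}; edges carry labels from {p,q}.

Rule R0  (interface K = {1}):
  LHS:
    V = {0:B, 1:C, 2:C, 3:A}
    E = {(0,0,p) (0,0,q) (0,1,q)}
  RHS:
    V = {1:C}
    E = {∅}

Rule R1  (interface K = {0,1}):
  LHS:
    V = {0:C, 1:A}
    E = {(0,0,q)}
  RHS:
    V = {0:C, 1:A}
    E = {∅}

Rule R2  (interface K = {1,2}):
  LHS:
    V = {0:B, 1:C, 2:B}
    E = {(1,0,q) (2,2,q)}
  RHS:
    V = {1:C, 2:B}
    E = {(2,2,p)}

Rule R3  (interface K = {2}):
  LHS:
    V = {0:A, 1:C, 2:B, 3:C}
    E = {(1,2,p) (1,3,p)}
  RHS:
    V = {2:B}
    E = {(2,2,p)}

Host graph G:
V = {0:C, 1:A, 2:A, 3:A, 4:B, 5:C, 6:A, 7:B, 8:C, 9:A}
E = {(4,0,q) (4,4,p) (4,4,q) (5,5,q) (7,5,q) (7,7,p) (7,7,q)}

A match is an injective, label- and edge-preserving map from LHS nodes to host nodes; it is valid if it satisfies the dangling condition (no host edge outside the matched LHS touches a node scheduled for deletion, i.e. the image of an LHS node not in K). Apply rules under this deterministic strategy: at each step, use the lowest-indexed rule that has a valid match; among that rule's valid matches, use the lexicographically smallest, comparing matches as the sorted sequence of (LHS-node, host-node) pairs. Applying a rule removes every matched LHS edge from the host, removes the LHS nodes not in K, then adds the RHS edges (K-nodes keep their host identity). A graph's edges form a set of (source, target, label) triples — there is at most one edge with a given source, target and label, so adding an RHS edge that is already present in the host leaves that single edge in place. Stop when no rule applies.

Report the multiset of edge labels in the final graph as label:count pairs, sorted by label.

Answer: (no edges)

Rewrite trace:
initial: |V|=10 |E|=7  E = 4-q->0 4-p->4 4-q->4 5-q->5 7-q->5 7-p->7 7-q->7
step 1: apply R0 at {0↦4, 1↦0, 2↦8, 3↦1}  → |V|=7 |E|=4  E = 5-q->5 7-q->5 7-p->7 7-q->7
step 2: apply R0 at {0↦7, 1↦5, 2↦0, 3↦2}  → |V|=4 |E|=1  E = 5-q->5
step 3: apply R1 at {0↦5, 1↦3}  → |V|=4 |E|=0  E = ∅
normal form: no rule applies after step 3
NF edges: []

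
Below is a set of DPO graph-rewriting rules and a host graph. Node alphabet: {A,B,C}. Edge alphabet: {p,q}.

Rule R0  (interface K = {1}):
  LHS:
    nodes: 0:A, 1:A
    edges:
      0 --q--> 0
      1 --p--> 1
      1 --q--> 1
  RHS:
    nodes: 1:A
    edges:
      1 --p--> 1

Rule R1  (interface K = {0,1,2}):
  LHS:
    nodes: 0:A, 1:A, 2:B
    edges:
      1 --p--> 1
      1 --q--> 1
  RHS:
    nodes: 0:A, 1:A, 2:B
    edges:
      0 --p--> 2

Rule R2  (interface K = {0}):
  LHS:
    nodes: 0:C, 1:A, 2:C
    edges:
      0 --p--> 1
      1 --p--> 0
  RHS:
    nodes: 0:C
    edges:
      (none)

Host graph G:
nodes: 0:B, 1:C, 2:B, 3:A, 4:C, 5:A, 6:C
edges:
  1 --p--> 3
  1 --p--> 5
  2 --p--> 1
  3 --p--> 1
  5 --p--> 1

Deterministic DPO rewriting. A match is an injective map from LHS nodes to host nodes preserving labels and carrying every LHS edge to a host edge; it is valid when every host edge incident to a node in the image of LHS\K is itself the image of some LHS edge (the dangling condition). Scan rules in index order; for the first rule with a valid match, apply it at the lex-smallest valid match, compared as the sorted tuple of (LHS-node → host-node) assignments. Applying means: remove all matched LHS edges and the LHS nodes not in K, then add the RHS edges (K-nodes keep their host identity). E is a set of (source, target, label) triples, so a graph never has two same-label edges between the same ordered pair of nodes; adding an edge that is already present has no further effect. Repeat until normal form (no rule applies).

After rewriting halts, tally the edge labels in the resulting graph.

Answer: p:1

Steps:
start.  V:7 E:5  edges: 1-p->3 1-p->5 2-p->1 3-p->1 5-p->1
1. fire R2 via {0↦1, 1↦3, 2↦4}  →  V:5 E:3  edges: 1-p->5 2-p->1 5-p->1
2. fire R2 via {0↦1, 1↦5, 2↦6}  →  V:3 E:1  edges: 2-p->1
normal form: no rule applies after step 2
NF edges: [(2, 1, 'p')]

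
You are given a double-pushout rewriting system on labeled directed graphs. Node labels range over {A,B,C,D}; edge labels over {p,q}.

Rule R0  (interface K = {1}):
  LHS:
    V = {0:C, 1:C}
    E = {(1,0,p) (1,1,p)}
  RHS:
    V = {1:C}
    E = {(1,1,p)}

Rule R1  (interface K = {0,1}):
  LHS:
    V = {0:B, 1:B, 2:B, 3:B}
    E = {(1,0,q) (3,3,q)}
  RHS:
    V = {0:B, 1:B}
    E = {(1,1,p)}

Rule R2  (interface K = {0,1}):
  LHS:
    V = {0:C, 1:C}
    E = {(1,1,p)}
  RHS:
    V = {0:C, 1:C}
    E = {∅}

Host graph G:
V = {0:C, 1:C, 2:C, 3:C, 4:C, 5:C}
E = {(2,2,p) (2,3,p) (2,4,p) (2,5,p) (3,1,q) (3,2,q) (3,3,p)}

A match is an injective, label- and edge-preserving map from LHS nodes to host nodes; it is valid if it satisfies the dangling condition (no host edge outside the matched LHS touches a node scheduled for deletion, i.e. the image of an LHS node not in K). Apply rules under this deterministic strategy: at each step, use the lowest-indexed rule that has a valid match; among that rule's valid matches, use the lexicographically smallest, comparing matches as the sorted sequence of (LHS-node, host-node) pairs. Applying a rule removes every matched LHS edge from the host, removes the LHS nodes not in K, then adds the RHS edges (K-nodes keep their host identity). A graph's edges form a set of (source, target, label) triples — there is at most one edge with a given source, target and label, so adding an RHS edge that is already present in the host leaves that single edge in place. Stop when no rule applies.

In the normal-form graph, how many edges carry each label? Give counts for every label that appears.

Answer: p:1 q:2

Rewrite trace:
[0] host  ⇒  6 nodes, 7 edges  {2-p->2 2-p->3 2-p->4 2-p->5 3-q->1 3-q->2 3-p->3}
[1] R0 @ {0↦4, 1↦2}  ⇒  5 nodes, 6 edges  {2-p->2 2-p->3 2-p->5 3-q->1 3-q->2 3-p->3}
[2] R0 @ {0↦5, 1↦2}  ⇒  4 nodes, 5 edges  {2-p->2 2-p->3 3-q->1 3-q->2 3-p->3}
[3] R2 @ {0↦0, 1↦2}  ⇒  4 nodes, 4 edges  {2-p->3 3-q->1 3-q->2 3-p->3}
[4] R2 @ {0↦0, 1↦3}  ⇒  4 nodes, 3 edges  {2-p->3 3-q->1 3-q->2}
halt: no rule applies after step 4
NF edges: [(2, 3, 'p'), (3, 1, 'q'), (3, 2, 'q')]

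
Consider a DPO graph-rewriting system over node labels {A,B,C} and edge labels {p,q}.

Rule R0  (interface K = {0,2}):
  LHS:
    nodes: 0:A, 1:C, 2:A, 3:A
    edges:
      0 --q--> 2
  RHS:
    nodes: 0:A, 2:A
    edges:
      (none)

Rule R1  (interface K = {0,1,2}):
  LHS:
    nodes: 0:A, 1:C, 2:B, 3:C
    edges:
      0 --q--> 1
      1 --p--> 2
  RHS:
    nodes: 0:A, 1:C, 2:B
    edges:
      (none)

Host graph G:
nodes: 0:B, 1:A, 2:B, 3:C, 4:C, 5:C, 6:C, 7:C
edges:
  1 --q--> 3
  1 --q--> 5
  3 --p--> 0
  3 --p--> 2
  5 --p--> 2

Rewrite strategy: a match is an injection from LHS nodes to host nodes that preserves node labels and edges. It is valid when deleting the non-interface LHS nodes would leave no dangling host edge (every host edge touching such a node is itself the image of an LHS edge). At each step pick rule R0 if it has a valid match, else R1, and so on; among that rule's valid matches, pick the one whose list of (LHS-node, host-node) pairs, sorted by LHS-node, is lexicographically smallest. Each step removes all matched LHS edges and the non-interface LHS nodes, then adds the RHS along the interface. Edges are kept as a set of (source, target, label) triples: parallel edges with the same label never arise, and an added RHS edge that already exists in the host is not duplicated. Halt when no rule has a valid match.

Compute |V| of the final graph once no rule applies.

initial: |V|=8 |E|=5  E = 1-q->3 1-q->5 3-p->0 3-p->2 5-p->2
step 1: apply R1 at {0↦1, 1↦3, 2↦0, 3↦4}  → |V|=7 |E|=3  E = 1-q->5 3-p->2 5-p->2
step 2: apply R1 at {0↦1, 1↦5, 2↦2, 3↦6}  → |V|=6 |E|=1  E = 3-p->2
final graph: no rule applies after step 2
NF nodes: {0:B, 1:A, 2:B, 3:C, 5:C, 7:C}

Answer: 6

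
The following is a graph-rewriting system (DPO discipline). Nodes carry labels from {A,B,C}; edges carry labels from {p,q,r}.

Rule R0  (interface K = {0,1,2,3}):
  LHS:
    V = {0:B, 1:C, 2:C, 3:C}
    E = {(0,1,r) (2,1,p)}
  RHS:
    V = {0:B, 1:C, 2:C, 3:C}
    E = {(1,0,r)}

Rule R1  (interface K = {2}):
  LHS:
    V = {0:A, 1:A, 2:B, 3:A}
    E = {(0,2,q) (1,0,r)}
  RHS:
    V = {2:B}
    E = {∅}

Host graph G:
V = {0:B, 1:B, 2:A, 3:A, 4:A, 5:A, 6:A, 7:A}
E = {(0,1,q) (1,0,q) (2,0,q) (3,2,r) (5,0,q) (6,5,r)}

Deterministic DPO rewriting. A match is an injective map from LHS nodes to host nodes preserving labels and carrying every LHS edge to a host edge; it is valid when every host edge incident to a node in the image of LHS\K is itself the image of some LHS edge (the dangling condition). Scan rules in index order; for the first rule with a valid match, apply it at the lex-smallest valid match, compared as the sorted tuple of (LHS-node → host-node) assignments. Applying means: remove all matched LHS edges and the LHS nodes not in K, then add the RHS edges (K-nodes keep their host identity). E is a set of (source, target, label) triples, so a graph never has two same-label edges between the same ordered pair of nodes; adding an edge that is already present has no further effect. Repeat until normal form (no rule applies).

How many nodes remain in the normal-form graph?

Answer: 2

Rewrite trace:
start.  V:8 E:6  edges: 0-q->1 1-q->0 2-q->0 3-r->2 5-q->0 6-r->5
1. fire R1 via {0↦2, 1↦3, 2↦0, 3↦4}  →  V:5 E:4  edges: 0-q->1 1-q->0 5-q->0 6-r->5
2. fire R1 via {0↦5, 1↦6, 2↦0, 3↦7}  →  V:2 E:2  edges: 0-q->1 1-q->0
halt: no rule applies after step 2
NF nodes: {0:B, 1:B}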